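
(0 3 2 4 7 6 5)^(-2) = (0 6 4 3 5 7 2)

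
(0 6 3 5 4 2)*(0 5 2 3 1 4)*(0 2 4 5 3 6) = (1 5 2 3 4 6)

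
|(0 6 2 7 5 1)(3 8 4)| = 6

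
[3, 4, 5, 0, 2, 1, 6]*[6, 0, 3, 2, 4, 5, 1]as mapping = [0→2, 1→4, 2→5, 3→6, 4→3, 5→0, 6→1]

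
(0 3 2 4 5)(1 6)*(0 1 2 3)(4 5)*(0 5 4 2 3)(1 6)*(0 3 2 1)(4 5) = (0 4 1)(2 5 6)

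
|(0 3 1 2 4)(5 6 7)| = 15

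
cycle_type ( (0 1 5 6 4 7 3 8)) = 8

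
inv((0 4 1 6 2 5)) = (0 5 2 6 1 4)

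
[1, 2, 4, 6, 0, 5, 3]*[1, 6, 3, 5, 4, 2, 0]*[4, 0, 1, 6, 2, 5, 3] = [3, 6, 2, 4, 0, 1, 5]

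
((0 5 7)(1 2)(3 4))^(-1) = (0 7 5)(1 2)(3 4)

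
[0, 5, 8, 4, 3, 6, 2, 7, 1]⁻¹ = [0, 8, 6, 4, 3, 1, 5, 7, 2]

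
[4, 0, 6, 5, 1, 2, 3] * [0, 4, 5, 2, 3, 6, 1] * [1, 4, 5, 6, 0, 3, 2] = [6, 1, 4, 2, 0, 3, 5]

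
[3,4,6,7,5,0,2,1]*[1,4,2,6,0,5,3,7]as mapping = [0→6,1→0,2→3,3→7,4→5,5→1,6→2,7→4]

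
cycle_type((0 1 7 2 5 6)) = 6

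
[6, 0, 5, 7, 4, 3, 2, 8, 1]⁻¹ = [1, 8, 6, 5, 4, 2, 0, 3, 7]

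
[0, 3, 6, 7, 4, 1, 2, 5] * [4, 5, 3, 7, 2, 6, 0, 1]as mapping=[0→4, 1→7, 2→0, 3→1, 4→2, 5→5, 6→3, 7→6]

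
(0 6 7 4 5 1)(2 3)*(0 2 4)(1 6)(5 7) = (0 1 2 3 4 7)(5 6)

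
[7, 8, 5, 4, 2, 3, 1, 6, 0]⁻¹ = [8, 6, 4, 5, 3, 2, 7, 0, 1]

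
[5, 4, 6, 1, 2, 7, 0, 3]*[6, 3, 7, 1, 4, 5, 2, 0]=[5, 4, 2, 3, 7, 0, 6, 1]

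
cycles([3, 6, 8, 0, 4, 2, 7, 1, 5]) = (0 3)(1 6 7)(2 8 5)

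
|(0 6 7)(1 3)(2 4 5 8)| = 12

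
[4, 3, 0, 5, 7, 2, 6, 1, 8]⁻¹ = [2, 7, 5, 1, 0, 3, 6, 4, 8]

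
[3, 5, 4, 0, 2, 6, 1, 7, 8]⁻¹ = [3, 6, 4, 0, 2, 1, 5, 7, 8]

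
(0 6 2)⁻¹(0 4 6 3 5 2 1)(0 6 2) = (0 1 6 4 2 3 5)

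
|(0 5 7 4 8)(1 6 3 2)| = 20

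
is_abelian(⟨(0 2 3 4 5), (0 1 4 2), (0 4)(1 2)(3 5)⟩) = no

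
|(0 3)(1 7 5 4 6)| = 10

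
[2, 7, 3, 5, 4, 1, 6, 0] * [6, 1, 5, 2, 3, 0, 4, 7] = [5, 7, 2, 0, 3, 1, 4, 6]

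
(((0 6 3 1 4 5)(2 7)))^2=(0 3 4)(1 5 6)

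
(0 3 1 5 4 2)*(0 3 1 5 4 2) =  (0 1 4)(2 3 5)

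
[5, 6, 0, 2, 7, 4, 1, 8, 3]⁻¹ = [2, 6, 3, 8, 5, 0, 1, 4, 7]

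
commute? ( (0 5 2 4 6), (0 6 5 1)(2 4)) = no: (0 5 2 4 6)*(0 6 5 1)(2 4) = (0 1)(4 5), (0 6 5 1)(2 4)*(0 5 2 4 6) = (1 5)(2 6)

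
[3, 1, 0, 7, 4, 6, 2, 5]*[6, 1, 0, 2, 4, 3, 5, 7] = [2, 1, 6, 7, 4, 5, 0, 3]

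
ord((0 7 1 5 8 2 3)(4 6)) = 14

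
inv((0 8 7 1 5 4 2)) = (0 2 4 5 1 7 8)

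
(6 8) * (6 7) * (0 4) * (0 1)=(0 4 1)(6 8 7)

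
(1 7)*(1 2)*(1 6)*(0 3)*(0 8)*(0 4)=(0 3 8 4)(1 7 2 6)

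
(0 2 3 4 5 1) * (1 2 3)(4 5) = (0 3 5 2 1)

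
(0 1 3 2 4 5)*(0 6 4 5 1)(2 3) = (1 2 5 6 4)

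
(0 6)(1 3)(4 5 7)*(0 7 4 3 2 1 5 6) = (1 2)(3 5 4 6 7)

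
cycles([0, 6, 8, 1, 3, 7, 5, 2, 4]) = (1 6 5 7 2 8 4 3)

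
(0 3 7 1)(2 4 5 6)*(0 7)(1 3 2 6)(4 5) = (0 2 5 1 7 3)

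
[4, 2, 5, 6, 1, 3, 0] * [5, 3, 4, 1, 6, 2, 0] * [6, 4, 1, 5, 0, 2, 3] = [3, 0, 1, 6, 5, 4, 2]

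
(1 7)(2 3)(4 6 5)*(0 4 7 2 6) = (0 4)(1 2 3 6 5 7)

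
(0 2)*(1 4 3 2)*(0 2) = (0 1 4 3)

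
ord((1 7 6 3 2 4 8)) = 7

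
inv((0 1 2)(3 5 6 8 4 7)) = (0 2 1)(3 7 4 8 6 5)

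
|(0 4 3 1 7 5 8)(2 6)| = 14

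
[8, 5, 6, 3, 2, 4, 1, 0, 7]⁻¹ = [7, 6, 4, 3, 5, 1, 2, 8, 0]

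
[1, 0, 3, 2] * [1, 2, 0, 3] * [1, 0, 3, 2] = [3, 0, 2, 1]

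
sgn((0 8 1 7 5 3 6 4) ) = -1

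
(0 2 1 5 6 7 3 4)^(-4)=(0 6)(1 3)(2 7)(4 5)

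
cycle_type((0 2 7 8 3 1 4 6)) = 8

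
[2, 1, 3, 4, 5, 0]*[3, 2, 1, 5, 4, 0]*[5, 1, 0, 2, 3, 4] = [1, 0, 4, 3, 5, 2]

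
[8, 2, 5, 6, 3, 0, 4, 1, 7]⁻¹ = [5, 7, 1, 4, 6, 2, 3, 8, 0]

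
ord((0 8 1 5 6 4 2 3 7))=9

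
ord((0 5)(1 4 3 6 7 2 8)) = 14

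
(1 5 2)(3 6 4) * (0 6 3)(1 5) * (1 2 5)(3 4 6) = (0 3 4)(1 2)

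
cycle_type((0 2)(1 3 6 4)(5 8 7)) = 2.3.4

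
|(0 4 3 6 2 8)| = 6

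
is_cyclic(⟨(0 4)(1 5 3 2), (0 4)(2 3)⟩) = no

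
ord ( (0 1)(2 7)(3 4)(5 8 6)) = 6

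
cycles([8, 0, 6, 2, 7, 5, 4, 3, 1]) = (0 8 1)(2 6 4 7 3)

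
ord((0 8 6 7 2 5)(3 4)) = 6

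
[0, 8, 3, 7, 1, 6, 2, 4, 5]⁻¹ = [0, 4, 6, 2, 7, 8, 5, 3, 1]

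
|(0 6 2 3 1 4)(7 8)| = 6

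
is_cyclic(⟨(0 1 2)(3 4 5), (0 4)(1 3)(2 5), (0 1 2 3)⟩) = no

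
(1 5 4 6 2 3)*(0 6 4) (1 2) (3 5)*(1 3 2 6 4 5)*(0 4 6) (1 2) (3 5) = (0 6 5 4 3) 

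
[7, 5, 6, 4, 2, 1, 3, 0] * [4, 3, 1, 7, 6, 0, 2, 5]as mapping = [0→5, 1→0, 2→2, 3→6, 4→1, 5→3, 6→7, 7→4]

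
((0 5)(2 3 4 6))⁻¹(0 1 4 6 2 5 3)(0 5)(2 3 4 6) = (0 4 5 1 6 2 3)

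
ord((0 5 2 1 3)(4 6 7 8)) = 20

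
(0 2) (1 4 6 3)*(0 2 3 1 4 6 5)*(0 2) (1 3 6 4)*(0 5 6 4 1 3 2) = (0 4 6 2 5) 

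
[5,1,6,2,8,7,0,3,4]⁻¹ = [6,1,3,7,8,0,2,5,4]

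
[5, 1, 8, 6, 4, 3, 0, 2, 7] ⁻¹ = [6, 1, 7, 5, 4, 0, 3, 8, 2] 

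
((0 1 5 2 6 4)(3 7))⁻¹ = (0 4 6 2 5 1)(3 7)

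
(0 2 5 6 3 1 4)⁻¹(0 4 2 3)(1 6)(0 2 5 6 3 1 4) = (0 5 1 2)(3 4)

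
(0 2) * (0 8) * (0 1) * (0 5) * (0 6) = (0 2 8 1 5 6)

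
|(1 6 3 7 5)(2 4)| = 10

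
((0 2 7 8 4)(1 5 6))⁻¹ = (0 4 8 7 2)(1 6 5)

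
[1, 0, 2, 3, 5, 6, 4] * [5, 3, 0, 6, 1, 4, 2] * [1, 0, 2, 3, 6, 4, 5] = [3, 4, 1, 5, 6, 2, 0]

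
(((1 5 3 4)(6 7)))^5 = (1 5 3 4)(6 7)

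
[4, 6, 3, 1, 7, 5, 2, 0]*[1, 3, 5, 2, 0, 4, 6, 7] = [0, 6, 2, 3, 7, 4, 5, 1]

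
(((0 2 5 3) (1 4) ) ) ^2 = (0 5) (2 3) 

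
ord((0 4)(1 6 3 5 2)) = 10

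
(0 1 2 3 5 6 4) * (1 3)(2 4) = (0 3 5 6 2 1 4)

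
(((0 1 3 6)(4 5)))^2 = (0 3)(1 6)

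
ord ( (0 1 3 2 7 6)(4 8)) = 6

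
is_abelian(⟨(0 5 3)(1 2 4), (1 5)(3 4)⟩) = no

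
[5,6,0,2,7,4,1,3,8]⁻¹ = [2,6,3,7,5,0,1,4,8]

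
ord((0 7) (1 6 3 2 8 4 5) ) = 14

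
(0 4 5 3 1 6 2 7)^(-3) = (0 6 5 7 1 4 2 3)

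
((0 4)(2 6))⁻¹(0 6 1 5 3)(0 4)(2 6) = (1 5 3 4 2)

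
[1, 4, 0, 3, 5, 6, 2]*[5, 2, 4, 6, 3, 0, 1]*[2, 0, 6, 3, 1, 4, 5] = [6, 3, 4, 5, 2, 0, 1]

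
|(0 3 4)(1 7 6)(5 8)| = 6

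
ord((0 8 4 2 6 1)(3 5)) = 6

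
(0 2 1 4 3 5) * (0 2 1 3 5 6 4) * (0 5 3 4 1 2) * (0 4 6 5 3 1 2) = (1 3 5 4)(2 6)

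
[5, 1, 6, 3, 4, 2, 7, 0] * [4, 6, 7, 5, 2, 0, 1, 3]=[0, 6, 1, 5, 2, 7, 3, 4]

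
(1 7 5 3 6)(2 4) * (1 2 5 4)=(1 7 4 5 3 6 2)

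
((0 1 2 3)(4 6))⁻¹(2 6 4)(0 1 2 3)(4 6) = (3 4 6)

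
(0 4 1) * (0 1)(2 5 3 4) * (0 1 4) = (0 2 5 3)(1 4)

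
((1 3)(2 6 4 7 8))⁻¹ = (1 3)(2 8 7 4 6)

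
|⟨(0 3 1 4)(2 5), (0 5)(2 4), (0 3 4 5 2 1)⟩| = 720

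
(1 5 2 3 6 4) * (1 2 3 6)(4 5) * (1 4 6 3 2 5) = (1 6)(2 3 4 5)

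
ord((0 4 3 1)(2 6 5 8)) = 4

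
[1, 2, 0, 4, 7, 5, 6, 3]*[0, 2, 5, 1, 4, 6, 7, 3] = [2, 5, 0, 4, 3, 6, 7, 1]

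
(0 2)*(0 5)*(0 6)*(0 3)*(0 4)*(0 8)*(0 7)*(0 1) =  (0 2 5 6 3 4 8 7 1)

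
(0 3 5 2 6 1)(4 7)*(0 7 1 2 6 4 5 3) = (1 7 5 6 2 4)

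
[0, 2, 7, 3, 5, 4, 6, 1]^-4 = [0, 7, 1, 3, 4, 5, 6, 2]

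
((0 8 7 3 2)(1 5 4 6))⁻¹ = (0 2 3 7 8)(1 6 4 5)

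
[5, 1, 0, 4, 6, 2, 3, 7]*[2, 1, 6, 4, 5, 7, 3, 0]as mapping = [0→7, 1→1, 2→2, 3→5, 4→3, 5→6, 6→4, 7→0]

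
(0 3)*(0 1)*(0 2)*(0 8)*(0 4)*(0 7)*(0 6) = (0 3 1 2 8 4 7 6)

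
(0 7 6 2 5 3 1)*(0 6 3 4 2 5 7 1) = (0 1 6 5 4 2 7 3)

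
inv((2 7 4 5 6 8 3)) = (2 3 8 6 5 4 7)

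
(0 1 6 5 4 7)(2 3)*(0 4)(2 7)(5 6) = (0 1 5)(2 3 7 4)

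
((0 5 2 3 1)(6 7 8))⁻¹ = (0 1 3 2 5)(6 8 7)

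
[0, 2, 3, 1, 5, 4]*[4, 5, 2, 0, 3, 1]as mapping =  [0→4, 1→2, 2→0, 3→5, 4→1, 5→3]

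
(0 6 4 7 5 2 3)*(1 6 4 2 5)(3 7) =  (0 4 3)(1 6 2 7)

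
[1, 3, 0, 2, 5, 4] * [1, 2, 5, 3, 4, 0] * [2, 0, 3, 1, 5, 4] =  [3, 1, 0, 4, 2, 5]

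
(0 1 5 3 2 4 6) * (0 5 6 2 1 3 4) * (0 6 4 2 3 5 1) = (0 5 2 6 1 4 3) 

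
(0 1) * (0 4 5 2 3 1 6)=(0 6)(1 4 5 2 3)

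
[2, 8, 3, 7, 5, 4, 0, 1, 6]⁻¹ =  [6, 7, 0, 2, 5, 4, 8, 3, 1]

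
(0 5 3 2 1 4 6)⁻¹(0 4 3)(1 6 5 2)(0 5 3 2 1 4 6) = (0 3 1 4)(2 5 6)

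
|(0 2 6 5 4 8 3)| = 7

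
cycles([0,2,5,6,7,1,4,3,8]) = (1 2 5)(3 6 4 7)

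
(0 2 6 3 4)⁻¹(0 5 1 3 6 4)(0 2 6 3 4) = (0 2 5 1 4 3)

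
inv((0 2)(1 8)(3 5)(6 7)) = (0 2)(1 8)(3 5)(6 7)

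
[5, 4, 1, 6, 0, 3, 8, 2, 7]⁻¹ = [4, 2, 7, 5, 1, 0, 3, 8, 6]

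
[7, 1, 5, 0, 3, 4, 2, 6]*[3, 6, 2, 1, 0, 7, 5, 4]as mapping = [0→4, 1→6, 2→7, 3→3, 4→1, 5→0, 6→2, 7→5]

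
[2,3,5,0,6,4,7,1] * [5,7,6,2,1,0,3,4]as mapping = [0→6,1→2,2→0,3→5,4→3,5→1,6→4,7→7]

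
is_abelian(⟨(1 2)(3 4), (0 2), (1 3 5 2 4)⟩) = no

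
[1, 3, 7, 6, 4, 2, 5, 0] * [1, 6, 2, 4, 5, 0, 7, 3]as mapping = [0→6, 1→4, 2→3, 3→7, 4→5, 5→2, 6→0, 7→1]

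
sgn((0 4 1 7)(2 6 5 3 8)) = -1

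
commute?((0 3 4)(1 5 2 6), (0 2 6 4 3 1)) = no:(0 3 4)(1 5 2 6) * (0 2 6 4 3 1) = (0 1 5 6)(2 4), (0 2 6 4 3 1) * (0 3 4)(1 5 2 6) = (0 6)(1 3 5 2)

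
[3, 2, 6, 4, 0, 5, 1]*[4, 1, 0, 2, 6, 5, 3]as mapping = [0→2, 1→0, 2→3, 3→6, 4→4, 5→5, 6→1]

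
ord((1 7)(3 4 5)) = 6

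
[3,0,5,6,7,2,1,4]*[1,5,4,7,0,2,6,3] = [7,1,2,6,3,4,5,0]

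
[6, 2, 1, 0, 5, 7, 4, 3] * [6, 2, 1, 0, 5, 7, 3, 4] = [3, 1, 2, 6, 7, 4, 5, 0]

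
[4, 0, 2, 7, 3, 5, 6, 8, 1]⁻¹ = [1, 8, 2, 4, 0, 5, 6, 3, 7]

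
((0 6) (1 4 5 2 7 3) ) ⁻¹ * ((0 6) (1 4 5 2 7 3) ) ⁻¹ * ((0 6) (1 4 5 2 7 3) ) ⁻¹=(0 6) (1 2) (3 5) (4 7) 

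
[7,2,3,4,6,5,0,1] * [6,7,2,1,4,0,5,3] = [3,2,1,4,5,0,6,7]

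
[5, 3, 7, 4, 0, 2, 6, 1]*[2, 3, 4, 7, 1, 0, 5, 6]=[0, 7, 6, 1, 2, 4, 5, 3]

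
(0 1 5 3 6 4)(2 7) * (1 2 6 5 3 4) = (0 2 7 6 1 3 5 4)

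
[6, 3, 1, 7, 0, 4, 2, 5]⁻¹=[4, 2, 6, 1, 5, 7, 0, 3]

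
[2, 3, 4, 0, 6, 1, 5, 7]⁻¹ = [3, 5, 0, 1, 2, 6, 4, 7]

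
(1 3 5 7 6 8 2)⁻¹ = (1 2 8 6 7 5 3)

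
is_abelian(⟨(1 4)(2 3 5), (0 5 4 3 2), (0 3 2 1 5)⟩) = no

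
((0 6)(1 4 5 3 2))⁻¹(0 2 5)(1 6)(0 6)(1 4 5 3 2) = (0 4)(1 3 6)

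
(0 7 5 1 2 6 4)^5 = (0 6 1 7 4 2 5)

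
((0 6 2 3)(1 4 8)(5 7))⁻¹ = (0 3 2 6)(1 8 4)(5 7)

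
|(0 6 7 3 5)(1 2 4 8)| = 20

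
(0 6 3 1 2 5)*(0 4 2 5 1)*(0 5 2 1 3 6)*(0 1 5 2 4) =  (0 1 4 5)(2 3)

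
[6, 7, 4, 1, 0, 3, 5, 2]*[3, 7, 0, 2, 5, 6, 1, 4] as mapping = [0→1, 1→4, 2→5, 3→7, 4→3, 5→2, 6→6, 7→0] 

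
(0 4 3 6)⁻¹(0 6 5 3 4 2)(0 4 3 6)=(0 5 6 3 2 4)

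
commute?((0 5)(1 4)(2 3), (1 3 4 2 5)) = no:(0 5)(1 4)(2 3)*(1 3 4 2 5) = (0 1 2 4 3 5), (1 3 4 2 5)*(0 5)(1 4)(2 3) = (0 5 4 3 1 2)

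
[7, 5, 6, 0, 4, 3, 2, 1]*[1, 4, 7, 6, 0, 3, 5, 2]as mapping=[0→2, 1→3, 2→5, 3→1, 4→0, 5→6, 6→7, 7→4]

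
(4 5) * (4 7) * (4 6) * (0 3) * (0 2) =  (0 3 2)(4 5 7 6)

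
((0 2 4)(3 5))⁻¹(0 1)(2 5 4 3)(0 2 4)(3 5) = (0 5 4 3)(1 2)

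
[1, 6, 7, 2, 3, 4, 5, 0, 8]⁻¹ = [7, 0, 3, 4, 5, 6, 1, 2, 8]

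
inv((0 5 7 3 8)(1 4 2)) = (0 8 3 7 5)(1 2 4)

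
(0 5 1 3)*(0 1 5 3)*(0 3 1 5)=(0 1 3 5)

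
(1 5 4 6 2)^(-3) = (1 4 2 5 6)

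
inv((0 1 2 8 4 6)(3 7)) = (0 6 4 8 2 1)(3 7)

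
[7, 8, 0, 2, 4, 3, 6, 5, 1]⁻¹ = [2, 8, 3, 5, 4, 7, 6, 0, 1]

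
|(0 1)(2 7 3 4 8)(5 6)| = 10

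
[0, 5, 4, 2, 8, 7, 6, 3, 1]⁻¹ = [0, 8, 3, 7, 2, 1, 6, 5, 4]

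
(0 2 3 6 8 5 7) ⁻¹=(0 7 5 8 6 3 2) 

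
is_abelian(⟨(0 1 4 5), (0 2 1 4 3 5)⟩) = no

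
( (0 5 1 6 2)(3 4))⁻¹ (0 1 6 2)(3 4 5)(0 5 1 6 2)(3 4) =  (0 5 6 2)(1 4 3)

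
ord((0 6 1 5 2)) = 5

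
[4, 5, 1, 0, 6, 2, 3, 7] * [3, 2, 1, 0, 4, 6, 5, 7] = [4, 6, 2, 3, 5, 1, 0, 7]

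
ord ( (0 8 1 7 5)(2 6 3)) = 15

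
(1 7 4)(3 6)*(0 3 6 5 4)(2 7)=(0 3 5 4 1 2 7)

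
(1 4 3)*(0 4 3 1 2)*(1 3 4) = (0 1 4 3 2)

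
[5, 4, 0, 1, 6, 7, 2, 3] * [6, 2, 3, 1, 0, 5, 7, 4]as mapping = [0→5, 1→0, 2→6, 3→2, 4→7, 5→4, 6→3, 7→1]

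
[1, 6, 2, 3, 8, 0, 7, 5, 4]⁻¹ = [5, 0, 2, 3, 8, 7, 1, 6, 4]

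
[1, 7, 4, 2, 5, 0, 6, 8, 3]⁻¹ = [5, 0, 3, 8, 2, 4, 6, 1, 7]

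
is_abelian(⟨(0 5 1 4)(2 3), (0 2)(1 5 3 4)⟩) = no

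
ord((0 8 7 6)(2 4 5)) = 12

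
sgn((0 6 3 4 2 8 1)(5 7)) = -1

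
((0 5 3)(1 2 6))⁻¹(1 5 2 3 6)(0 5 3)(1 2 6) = (0 1 2 3 6)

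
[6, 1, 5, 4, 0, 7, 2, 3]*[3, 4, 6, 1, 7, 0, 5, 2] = [5, 4, 0, 7, 3, 2, 6, 1]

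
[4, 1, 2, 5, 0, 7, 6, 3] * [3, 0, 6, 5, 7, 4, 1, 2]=[7, 0, 6, 4, 3, 2, 1, 5]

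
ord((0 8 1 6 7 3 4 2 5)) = 9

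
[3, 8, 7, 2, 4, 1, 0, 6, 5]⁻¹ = [6, 5, 3, 0, 4, 8, 7, 2, 1]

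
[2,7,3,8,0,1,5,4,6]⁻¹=[4,5,0,2,7,6,8,1,3]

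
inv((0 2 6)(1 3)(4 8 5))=(0 6 2)(1 3)(4 5 8)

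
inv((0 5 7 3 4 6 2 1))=(0 1 2 6 4 3 7 5)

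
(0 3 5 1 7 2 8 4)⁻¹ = (0 4 8 2 7 1 5 3)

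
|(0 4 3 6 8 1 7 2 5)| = 9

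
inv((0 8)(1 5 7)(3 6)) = (0 8)(1 7 5)(3 6)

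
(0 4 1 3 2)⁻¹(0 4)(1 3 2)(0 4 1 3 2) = (0 3 2)(1 4)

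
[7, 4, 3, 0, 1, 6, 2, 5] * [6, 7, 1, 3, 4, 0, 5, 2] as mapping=[0→2, 1→4, 2→3, 3→6, 4→7, 5→5, 6→1, 7→0] 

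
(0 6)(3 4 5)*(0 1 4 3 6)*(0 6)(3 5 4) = (0 6 1 3 5)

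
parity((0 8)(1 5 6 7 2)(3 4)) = even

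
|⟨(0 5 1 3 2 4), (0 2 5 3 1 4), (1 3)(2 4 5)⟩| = 720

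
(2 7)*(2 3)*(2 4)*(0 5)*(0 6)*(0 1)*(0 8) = (0 5 6 1 8)(2 7 3 4)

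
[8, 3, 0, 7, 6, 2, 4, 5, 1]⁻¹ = [2, 8, 5, 1, 6, 7, 4, 3, 0]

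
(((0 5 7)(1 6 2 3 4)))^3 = (1 3 6 4 2)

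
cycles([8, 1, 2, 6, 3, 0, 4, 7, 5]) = (0 8 5)(3 6 4)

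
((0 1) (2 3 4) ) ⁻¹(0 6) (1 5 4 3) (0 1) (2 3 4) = (0 5 2 4) (1 6) 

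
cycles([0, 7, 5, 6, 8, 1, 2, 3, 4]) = (1 7 3 6 2 5) (4 8) 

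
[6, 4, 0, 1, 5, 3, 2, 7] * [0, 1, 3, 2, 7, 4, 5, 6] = [5, 7, 0, 1, 4, 2, 3, 6]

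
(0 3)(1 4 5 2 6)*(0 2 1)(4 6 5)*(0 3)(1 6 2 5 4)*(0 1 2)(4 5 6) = (0 1)(2 5 4)(3 6)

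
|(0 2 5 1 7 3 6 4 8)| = 9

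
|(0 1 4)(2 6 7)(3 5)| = 6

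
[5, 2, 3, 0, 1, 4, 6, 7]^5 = [3, 4, 1, 2, 5, 0, 6, 7]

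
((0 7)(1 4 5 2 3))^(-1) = (0 7)(1 3 2 5 4)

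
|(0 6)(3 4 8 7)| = 4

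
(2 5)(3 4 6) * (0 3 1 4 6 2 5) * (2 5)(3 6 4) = (0 6 1 3 4 5 2)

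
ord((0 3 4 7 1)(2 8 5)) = 15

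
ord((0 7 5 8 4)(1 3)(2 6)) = 10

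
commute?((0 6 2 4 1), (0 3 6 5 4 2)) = no:(0 6 2 4 1)*(0 3 6 5 4 2) = (0 5 4 1 3 6), (0 3 6 5 4 2)*(0 6 2 4 1) = (0 3 2 6 5 1)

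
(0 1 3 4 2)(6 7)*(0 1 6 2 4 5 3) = (0 6 7 2 1)(3 5)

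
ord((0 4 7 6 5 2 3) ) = 7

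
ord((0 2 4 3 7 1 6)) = 7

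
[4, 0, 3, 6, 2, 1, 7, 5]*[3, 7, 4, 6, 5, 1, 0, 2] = [5, 3, 6, 0, 4, 7, 2, 1]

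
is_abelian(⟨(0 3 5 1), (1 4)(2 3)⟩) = no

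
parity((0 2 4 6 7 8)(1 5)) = even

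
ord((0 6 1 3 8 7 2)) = 7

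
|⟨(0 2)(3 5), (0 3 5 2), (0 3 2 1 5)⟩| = 120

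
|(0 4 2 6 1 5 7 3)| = 8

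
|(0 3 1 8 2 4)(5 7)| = 6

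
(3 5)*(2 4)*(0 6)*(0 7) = (0 6 7)(2 4)(3 5)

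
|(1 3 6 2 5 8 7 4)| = 8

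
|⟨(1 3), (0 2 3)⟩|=24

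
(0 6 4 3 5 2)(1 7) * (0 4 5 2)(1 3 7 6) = (0 1 6 5)(2 4 7 3)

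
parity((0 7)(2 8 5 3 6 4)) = even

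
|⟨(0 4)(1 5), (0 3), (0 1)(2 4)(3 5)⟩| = 72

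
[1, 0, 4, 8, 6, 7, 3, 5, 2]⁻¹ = [1, 0, 8, 6, 2, 7, 4, 5, 3]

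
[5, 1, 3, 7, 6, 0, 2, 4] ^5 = [5, 1, 2, 3, 4, 0, 6, 7] 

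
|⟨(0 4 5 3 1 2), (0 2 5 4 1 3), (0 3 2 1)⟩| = 720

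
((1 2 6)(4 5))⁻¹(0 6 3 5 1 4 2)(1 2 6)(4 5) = (0 1 3 4 2 5 6)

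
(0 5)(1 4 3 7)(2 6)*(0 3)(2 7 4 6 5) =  (0 2 5 3 4)(1 6 7)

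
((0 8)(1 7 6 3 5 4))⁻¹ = (0 8)(1 4 5 3 6 7)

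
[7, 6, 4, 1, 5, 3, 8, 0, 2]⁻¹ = [7, 3, 8, 5, 2, 4, 1, 0, 6]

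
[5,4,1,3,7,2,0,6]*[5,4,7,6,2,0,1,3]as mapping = [0→0,1→2,2→4,3→6,4→3,5→7,6→5,7→1]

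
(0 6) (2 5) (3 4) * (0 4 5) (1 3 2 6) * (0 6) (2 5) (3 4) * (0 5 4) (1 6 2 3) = (0 6 1) 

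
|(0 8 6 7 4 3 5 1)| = 8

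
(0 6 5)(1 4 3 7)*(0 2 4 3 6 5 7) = (0 5 2 4 6 7 1 3)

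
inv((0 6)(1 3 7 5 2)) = (0 6)(1 2 5 7 3)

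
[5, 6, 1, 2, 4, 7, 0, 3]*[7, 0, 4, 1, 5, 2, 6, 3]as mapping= [0→2, 1→6, 2→0, 3→4, 4→5, 5→3, 6→7, 7→1]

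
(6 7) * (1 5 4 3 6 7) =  (1 5 4 3 6) 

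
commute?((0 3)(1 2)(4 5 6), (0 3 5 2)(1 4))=no:(0 3)(1 2)(4 5 6) * (0 3 5 2)(1 4)=(0 5 6 1)(2 4), (0 3 5 2)(1 4) * (0 3)(1 2)(4 5 6)=(1 5)(2 3 6 4)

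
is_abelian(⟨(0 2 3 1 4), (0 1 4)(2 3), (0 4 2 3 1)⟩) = no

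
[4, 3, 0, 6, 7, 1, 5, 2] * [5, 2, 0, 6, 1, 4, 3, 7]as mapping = [0→1, 1→6, 2→5, 3→3, 4→7, 5→2, 6→4, 7→0]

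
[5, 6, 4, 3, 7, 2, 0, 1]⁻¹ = [6, 7, 5, 3, 2, 0, 1, 4]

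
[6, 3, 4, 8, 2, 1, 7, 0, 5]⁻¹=[7, 5, 4, 1, 2, 8, 0, 6, 3]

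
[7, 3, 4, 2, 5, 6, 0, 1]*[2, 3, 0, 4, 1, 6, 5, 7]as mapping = [0→7, 1→4, 2→1, 3→0, 4→6, 5→5, 6→2, 7→3]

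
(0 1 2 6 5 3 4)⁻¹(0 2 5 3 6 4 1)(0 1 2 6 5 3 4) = (0 2 1 6 3 4 5)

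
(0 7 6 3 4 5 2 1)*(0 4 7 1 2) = (0 1 4 5)(3 7 6)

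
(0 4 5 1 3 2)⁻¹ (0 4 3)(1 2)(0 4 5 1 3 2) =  (0 3)(2 4 5)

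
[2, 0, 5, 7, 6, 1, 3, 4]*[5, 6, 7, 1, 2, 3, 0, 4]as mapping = [0→7, 1→5, 2→3, 3→4, 4→0, 5→6, 6→1, 7→2]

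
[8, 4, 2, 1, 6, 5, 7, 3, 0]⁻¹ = [8, 3, 2, 7, 1, 5, 4, 6, 0]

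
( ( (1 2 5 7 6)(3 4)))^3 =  (1 7 2 6 5)(3 4)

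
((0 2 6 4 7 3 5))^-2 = (0 3 4 2 5 7 6)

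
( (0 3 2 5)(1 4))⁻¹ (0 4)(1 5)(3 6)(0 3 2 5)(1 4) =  (0 4)(1 3)(2 6)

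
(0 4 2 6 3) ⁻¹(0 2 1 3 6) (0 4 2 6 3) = (0 3 4 6 1) 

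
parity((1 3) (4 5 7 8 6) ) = odd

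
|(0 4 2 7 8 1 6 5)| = 8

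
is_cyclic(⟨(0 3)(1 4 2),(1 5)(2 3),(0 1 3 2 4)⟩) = no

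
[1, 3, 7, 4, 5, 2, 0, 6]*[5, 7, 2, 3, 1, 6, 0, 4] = [7, 3, 4, 1, 6, 2, 5, 0]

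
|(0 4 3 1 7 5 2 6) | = 8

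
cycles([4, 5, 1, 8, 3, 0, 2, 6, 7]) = (0 4 3 8 7 6 2 1 5)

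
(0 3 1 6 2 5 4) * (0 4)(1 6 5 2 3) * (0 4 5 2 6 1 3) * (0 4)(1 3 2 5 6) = (0 2 1 5)(4 6)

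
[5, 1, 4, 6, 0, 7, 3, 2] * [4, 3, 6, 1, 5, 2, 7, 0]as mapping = [0→2, 1→3, 2→5, 3→7, 4→4, 5→0, 6→1, 7→6]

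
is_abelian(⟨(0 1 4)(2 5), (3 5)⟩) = no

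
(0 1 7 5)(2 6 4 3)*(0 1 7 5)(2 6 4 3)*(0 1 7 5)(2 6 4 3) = (0 5 7 1)(2 3 4 6)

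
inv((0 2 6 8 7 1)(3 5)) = (0 1 7 8 6 2)(3 5)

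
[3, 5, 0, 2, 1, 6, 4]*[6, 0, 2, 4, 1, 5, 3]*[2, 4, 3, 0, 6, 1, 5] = [6, 1, 5, 3, 2, 0, 4]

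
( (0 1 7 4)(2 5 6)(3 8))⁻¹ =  (0 4 7 1)(2 6 5)(3 8)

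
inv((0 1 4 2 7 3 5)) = (0 5 3 7 2 4 1)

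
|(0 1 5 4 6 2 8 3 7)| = 9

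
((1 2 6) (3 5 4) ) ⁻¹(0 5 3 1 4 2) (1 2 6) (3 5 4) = (0 4 5 2 3 6) 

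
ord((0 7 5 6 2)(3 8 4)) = 15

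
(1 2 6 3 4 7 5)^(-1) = (1 5 7 4 3 6 2)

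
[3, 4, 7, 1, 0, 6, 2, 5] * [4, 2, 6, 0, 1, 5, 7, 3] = [0, 1, 3, 2, 4, 7, 6, 5]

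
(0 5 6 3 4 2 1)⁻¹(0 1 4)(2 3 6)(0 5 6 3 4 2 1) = (0 2 5)(1 4 3)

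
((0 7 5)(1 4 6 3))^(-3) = (1 4 6 3)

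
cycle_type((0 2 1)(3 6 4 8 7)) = 3.5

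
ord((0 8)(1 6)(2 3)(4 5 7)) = 6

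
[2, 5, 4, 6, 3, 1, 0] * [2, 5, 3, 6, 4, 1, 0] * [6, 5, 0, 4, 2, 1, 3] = [4, 5, 2, 6, 3, 1, 0] 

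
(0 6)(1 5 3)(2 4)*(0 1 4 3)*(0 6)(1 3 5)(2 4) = (2 5 6 3)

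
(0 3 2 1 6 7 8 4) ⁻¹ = (0 4 8 7 6 1 2 3) 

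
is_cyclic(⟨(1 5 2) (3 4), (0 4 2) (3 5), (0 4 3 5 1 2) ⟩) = no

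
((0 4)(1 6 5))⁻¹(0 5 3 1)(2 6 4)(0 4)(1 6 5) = (0 2 5)(1 3 6 4)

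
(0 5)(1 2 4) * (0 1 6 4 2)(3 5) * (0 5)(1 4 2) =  (0 3)(1 5 4 6 2)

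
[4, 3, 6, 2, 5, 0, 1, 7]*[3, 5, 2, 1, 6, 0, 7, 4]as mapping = [0→6, 1→1, 2→7, 3→2, 4→0, 5→3, 6→5, 7→4]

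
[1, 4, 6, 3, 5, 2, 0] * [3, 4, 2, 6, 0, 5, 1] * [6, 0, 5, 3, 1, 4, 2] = [1, 6, 0, 2, 4, 5, 3]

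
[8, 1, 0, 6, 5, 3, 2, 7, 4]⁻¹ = [2, 1, 6, 5, 8, 4, 3, 7, 0]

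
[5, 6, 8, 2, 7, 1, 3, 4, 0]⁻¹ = [8, 5, 3, 6, 7, 0, 1, 4, 2]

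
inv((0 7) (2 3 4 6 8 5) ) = (0 7) (2 5 8 6 4 3) 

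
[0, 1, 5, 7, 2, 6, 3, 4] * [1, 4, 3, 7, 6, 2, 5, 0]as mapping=[0→1, 1→4, 2→2, 3→0, 4→3, 5→5, 6→7, 7→6]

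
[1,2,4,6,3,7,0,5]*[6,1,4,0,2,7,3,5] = [1,4,2,3,0,5,6,7]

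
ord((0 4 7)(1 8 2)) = 3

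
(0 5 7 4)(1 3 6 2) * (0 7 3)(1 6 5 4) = (0 4 7 1)(2 6)(3 5)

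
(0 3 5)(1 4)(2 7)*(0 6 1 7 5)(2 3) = (0 2 5 6 1 4 7 3)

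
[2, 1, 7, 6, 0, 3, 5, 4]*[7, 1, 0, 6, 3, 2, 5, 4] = [0, 1, 4, 5, 7, 6, 2, 3]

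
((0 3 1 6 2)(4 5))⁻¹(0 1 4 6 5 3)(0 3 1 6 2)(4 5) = (1 3 6 5 2 4)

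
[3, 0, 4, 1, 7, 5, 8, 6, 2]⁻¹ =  [1, 3, 8, 0, 2, 5, 7, 4, 6]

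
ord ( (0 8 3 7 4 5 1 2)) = 8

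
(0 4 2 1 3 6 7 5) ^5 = (0 6 2 5 3 4 7 1) 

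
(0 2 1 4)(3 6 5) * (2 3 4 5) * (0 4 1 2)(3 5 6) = (0 5 1 6)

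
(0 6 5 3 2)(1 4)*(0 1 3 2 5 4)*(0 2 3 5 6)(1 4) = (1 2 4 5 3 6)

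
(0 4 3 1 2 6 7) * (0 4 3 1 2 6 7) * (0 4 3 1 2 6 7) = (0 1 7 3 6 4 2)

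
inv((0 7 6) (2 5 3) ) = (0 6 7) (2 3 5) 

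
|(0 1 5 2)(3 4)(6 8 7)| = 12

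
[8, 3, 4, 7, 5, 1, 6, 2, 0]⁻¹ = [8, 5, 7, 1, 2, 4, 6, 3, 0]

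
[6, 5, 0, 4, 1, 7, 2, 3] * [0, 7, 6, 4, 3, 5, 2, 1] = [2, 5, 0, 3, 7, 1, 6, 4]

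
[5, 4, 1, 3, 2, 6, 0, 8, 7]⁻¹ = [6, 2, 4, 3, 1, 0, 5, 8, 7]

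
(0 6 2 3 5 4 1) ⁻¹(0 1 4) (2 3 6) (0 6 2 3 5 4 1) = (0 1 6) (2 3 5) 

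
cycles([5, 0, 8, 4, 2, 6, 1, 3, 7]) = (0 5 6 1) (2 8 7 3 4) 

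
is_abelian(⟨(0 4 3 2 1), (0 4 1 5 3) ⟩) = no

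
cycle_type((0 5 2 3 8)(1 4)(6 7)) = 2^2.5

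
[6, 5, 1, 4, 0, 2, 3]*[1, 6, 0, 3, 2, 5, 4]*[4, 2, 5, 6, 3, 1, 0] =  [3, 1, 0, 5, 2, 4, 6]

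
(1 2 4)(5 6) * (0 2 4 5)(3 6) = (0 2 5 3 6)(1 4)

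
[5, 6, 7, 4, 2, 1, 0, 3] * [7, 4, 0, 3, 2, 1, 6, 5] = [1, 6, 5, 2, 0, 4, 7, 3]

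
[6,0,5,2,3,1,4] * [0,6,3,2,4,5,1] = [1,0,5,3,2,6,4]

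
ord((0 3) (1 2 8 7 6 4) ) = 6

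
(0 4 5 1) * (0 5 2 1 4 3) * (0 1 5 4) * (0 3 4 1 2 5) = (0 4 5 3 2)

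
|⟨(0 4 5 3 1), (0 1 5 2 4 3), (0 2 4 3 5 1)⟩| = 720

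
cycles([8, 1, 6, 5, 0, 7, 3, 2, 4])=(0 8 4)(2 6 3 5 7)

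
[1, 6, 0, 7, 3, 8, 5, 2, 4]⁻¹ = [2, 0, 7, 4, 8, 6, 1, 3, 5]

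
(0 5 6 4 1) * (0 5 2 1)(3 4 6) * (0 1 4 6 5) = (0 2 4 1)(3 6 5)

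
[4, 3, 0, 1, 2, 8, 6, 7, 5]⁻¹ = [2, 3, 4, 1, 0, 8, 6, 7, 5]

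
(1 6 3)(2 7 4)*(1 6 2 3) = (1 2 7 4 3 6)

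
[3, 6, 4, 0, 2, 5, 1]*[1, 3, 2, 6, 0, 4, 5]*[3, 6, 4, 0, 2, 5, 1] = [1, 5, 3, 6, 4, 2, 0]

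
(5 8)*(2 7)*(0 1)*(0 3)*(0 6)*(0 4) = (0 1 3 6 4)(2 7)(5 8)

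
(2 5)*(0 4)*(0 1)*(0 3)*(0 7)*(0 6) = (0 4 1 3 7 6)(2 5)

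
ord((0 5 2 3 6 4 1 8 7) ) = 9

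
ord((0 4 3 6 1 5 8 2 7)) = 9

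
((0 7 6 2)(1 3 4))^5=(0 7 6 2)(1 4 3)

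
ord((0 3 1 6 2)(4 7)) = 10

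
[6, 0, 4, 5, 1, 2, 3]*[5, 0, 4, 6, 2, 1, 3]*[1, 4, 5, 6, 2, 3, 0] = [6, 3, 5, 4, 1, 2, 0]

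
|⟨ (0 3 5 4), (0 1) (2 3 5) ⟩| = 720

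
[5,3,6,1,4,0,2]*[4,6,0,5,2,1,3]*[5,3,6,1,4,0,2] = [3,0,1,2,6,4,5]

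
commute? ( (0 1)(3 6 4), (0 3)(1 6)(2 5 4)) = no: (0 1)(3 6 4)*(0 3)(1 6)(2 5 4) = (0 6 2 5 4)(1 3), (0 3)(1 6)(2 5 4)*(0 1)(3 6 4) = (0 6)(1 4 2 5 3)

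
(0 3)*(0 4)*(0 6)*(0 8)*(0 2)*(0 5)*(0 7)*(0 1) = (0 3 4 6 8 2 5 7 1)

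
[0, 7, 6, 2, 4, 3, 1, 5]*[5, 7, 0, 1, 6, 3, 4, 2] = [5, 2, 4, 0, 6, 1, 7, 3] 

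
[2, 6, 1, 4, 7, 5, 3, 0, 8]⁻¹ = [7, 2, 0, 6, 3, 5, 1, 4, 8]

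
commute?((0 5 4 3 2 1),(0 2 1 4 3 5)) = no:(0 5 4 3 2 1) * (0 2 1 4 3 5) = (1 2 4 5 3),(0 2 1 4 3 5) * (0 5 4 3 2 1) = (0 1 3 4 2)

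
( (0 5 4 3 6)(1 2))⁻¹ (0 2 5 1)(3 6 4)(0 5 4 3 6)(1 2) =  (0 3 6)(1 4 2 5)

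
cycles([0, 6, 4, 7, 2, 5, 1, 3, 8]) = (1 6)(2 4)(3 7)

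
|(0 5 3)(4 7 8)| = 3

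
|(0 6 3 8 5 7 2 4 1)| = 9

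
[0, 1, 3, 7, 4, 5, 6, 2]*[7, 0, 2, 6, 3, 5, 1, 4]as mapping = [0→7, 1→0, 2→6, 3→4, 4→3, 5→5, 6→1, 7→2]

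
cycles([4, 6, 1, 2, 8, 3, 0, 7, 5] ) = (0 4 8 5 3 2 1 6)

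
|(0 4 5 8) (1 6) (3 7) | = 4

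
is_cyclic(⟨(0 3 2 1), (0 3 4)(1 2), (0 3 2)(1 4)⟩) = no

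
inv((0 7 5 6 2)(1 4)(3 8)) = (0 2 6 5 7)(1 4)(3 8)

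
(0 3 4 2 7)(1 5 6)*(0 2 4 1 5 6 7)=(0 3 1 6 5 7 2)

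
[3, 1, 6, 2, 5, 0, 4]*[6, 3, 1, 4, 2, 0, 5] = [4, 3, 5, 1, 0, 6, 2] 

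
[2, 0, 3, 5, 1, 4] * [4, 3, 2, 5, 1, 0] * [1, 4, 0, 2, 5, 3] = [0, 5, 3, 1, 2, 4]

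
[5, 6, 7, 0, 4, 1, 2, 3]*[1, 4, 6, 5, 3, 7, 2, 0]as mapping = [0→7, 1→2, 2→0, 3→1, 4→3, 5→4, 6→6, 7→5]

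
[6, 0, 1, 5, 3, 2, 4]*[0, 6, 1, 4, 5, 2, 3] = [3, 0, 6, 2, 4, 1, 5]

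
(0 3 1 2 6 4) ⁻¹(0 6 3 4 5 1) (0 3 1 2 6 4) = (0 5 2 3 4 1) 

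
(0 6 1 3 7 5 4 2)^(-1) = (0 2 4 5 7 3 1 6)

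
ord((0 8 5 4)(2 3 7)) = 12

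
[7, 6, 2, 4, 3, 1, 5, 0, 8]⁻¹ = [7, 5, 2, 4, 3, 6, 1, 0, 8]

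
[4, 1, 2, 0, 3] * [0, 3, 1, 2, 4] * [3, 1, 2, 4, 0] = [0, 4, 1, 3, 2]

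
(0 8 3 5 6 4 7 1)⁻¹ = (0 1 7 4 6 5 3 8)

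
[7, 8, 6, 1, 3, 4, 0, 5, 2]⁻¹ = [6, 3, 8, 4, 5, 7, 2, 0, 1]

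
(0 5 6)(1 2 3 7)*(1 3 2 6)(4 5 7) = (0 7 3 4 5 1 6)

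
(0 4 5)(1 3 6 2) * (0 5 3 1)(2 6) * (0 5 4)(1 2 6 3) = (1 2 5 4)(3 6)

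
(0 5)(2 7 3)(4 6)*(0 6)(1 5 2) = (0 2 7 3 1 5 6 4)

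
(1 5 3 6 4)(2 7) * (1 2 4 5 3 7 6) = (1 3)(2 6 5 7 4)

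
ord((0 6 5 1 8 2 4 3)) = 8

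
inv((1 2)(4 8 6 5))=(1 2)(4 5 6 8)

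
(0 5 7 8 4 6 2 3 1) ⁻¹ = (0 1 3 2 6 4 8 7 5) 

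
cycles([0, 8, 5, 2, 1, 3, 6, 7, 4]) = (1 8 4)(2 5 3)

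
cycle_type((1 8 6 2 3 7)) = 6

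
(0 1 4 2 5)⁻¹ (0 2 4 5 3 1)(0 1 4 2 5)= (0 3 4 1 5 2)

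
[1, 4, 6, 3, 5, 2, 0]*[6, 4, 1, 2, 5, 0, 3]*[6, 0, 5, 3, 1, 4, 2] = [1, 4, 3, 5, 6, 0, 2]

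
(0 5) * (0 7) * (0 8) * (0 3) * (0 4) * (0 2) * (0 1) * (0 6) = (0 5 7 8 3 4 2 1 6)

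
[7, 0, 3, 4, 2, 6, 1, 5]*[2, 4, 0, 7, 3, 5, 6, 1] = [1, 2, 7, 3, 0, 6, 4, 5]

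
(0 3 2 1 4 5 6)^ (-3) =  (0 4 3 5 2 6 1)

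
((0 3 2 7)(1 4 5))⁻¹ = (0 7 2 3)(1 5 4)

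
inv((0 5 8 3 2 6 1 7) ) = (0 7 1 6 2 3 8 5) 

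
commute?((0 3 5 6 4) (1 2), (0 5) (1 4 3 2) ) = no:(0 3 5 6 4) (1 2) * (0 5) (1 4 3 2) = (0 2 4 5 6 3), (0 5) (1 4 3 2) * (0 3 5 6 4) (1 2) = (0 6 4 5 3 1) 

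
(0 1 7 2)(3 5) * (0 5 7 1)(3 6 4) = (2 5 6 4 3 7)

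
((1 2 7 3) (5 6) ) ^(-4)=() 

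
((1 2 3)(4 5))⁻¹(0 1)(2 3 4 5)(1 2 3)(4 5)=(0 2)(1 5 4 3)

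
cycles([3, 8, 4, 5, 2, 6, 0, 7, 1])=(0 3 5 6)(1 8)(2 4)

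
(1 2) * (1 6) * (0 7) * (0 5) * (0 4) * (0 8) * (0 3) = (0 7 5 4 8 3)(1 2 6)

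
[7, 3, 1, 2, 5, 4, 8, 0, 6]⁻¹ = [7, 2, 3, 1, 5, 4, 8, 0, 6]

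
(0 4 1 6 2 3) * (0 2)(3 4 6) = (0 6)(1 3 2 4)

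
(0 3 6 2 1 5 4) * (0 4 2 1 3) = (1 5 2 3 6) 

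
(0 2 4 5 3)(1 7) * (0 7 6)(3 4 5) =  (0 2 5 4 3 7 1 6)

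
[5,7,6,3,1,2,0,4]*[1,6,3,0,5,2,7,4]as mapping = [0→2,1→4,2→7,3→0,4→6,5→3,6→1,7→5]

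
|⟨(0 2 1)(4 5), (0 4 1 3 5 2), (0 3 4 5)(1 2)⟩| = 720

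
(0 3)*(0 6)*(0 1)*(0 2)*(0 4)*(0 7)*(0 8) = (0 3 6 1 2 4 7 8)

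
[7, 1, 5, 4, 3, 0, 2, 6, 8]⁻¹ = [5, 1, 6, 4, 3, 2, 7, 0, 8]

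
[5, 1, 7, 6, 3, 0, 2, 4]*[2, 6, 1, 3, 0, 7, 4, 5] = [7, 6, 5, 4, 3, 2, 1, 0]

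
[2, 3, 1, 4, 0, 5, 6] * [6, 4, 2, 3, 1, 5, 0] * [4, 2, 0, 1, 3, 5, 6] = [0, 1, 3, 2, 6, 5, 4]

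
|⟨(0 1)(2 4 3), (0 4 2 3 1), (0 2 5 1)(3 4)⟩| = 720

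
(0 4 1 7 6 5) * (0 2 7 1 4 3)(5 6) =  (0 3)(2 7 5)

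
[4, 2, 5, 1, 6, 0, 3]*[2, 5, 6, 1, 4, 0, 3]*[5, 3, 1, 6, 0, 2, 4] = [0, 4, 5, 2, 6, 1, 3]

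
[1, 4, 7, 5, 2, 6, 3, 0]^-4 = [1, 4, 7, 6, 2, 3, 5, 0]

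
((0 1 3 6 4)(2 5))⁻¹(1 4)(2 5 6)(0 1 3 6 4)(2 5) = (0 3)(2 4 5)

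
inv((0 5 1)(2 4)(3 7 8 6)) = (0 1 5)(2 4)(3 6 8 7)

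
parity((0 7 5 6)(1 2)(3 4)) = odd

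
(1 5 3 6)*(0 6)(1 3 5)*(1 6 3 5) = (0 3)(1 6 5)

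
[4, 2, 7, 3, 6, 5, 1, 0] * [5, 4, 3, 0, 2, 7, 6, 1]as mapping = [0→2, 1→3, 2→1, 3→0, 4→6, 5→7, 6→4, 7→5]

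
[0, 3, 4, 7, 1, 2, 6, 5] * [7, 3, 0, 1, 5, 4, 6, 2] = [7, 1, 5, 2, 3, 0, 6, 4]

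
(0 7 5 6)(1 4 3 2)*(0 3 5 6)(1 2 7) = (0 1 4 5)(3 7 6)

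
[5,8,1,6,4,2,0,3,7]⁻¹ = [6,2,5,7,4,0,3,8,1]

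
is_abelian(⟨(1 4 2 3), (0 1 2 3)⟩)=no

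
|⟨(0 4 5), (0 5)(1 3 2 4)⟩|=360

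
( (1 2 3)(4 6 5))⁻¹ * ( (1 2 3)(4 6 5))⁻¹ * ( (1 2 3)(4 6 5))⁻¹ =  ()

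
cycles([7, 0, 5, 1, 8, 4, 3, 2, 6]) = (0 7 2 5 4 8 6 3 1)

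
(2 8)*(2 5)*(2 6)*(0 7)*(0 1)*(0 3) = (0 7 1 3)(2 8 5 6)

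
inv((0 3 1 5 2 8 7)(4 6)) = (0 7 8 2 5 1 3)(4 6)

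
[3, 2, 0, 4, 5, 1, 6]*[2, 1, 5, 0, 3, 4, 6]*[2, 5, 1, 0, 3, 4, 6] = [2, 4, 1, 0, 3, 5, 6]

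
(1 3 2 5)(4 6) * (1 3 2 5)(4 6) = (1 2)(3 5)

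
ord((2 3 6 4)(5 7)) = 4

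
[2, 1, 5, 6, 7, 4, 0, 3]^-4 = [4, 1, 7, 2, 6, 3, 5, 0]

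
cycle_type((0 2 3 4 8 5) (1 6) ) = 2.6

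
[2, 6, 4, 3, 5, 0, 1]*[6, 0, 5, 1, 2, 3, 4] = [5, 4, 2, 1, 3, 6, 0]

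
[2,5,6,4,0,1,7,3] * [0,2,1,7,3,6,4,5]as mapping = [0→1,1→6,2→4,3→3,4→0,5→2,6→5,7→7]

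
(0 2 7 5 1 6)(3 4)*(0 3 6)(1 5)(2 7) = (0 7 1)(3 4 6)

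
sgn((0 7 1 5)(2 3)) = 1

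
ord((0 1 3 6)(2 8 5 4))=4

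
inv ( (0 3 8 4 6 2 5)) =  (0 5 2 6 4 8 3)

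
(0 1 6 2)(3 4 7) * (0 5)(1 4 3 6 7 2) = (0 4 2 5)(1 7 6)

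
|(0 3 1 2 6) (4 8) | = 10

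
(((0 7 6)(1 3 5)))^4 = (0 7 6)(1 3 5)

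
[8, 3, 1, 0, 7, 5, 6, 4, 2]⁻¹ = [3, 2, 8, 1, 7, 5, 6, 4, 0]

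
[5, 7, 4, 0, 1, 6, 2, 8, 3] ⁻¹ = [3, 4, 6, 8, 2, 0, 5, 1, 7] 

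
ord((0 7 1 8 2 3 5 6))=8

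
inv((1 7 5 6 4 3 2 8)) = (1 8 2 3 4 6 5 7)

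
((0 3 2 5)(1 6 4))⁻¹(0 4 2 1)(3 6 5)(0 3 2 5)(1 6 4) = (0 2 4)(1 5 6 3)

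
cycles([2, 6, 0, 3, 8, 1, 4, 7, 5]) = (0 2) (1 6 4 8 5) 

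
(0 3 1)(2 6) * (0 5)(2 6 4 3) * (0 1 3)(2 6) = (0 6 2 4)(1 5)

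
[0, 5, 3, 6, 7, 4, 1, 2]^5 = [0, 3, 4, 7, 1, 6, 2, 5]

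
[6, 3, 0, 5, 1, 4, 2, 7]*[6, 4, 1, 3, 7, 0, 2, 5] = [2, 3, 6, 0, 4, 7, 1, 5]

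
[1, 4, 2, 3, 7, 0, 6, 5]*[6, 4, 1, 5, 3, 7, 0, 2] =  [4, 3, 1, 5, 2, 6, 0, 7]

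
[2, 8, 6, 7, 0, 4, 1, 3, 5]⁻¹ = [4, 6, 0, 7, 5, 8, 2, 3, 1]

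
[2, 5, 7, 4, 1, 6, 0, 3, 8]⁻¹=[6, 4, 0, 7, 3, 1, 5, 2, 8]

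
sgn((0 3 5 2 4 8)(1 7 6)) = -1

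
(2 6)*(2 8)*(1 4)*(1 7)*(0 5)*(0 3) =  (0 5 3)(1 4 7)(2 6 8)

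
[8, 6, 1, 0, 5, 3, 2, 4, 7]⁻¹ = [3, 2, 6, 5, 7, 4, 1, 8, 0]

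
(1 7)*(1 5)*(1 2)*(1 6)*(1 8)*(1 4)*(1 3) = (1 7 5 2 6 8 4 3)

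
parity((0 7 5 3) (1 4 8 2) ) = even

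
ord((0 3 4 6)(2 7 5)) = 12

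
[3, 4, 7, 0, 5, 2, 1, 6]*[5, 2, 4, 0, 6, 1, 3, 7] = [0, 6, 7, 5, 1, 4, 2, 3] 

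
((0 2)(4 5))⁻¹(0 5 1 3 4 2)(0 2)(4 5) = (0 2 4 1 3 5)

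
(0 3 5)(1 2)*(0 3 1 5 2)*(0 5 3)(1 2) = (0 2 3 1 5)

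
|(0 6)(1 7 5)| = 6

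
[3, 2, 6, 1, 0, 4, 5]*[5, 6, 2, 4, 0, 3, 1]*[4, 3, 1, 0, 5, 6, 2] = [5, 1, 3, 2, 6, 4, 0]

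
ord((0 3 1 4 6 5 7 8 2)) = 9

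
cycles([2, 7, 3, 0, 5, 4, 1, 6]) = (0 2 3)(1 7 6)(4 5)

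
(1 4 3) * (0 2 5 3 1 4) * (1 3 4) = (0 2 5 4 3 1)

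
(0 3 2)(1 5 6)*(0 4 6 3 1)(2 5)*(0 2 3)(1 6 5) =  (0 6 2 4 5)(1 3)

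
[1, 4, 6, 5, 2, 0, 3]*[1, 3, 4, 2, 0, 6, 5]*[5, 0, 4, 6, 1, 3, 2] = [6, 5, 3, 2, 1, 0, 4]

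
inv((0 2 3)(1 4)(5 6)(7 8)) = (0 3 2)(1 4)(5 6)(7 8)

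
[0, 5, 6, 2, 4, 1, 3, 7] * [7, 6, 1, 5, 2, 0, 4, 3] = [7, 0, 4, 1, 2, 6, 5, 3]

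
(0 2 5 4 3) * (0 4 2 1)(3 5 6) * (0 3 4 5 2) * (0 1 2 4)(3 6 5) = (0 2 5 1 6)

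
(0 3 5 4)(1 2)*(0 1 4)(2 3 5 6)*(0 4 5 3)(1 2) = (0 3 6 1)(2 5 4)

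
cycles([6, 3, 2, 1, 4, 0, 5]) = (0 6 5)(1 3)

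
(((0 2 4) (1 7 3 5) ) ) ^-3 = (1 7 3 5) 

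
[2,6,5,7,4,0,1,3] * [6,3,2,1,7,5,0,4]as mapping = [0→2,1→0,2→5,3→4,4→7,5→6,6→3,7→1]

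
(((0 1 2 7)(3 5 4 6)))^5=(0 1 2 7)(3 5 4 6)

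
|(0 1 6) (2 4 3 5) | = 12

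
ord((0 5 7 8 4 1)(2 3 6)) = 6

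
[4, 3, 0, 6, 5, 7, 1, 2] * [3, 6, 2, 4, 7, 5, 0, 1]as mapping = [0→7, 1→4, 2→3, 3→0, 4→5, 5→1, 6→6, 7→2]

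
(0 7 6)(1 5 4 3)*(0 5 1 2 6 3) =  (0 7 3 2 6 5 4)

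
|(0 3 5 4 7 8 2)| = 7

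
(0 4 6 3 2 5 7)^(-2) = (0 5 3 4 7 2 6)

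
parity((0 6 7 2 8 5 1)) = even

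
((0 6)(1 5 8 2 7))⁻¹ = (0 6)(1 7 2 8 5)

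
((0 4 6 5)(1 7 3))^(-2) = (0 6)(1 7 3)(4 5)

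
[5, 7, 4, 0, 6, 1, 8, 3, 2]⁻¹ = [3, 5, 8, 7, 2, 0, 4, 1, 6]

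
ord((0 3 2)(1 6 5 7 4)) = 15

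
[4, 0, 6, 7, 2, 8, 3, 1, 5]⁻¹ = [1, 7, 4, 6, 0, 8, 2, 3, 5]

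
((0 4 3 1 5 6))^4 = (0 5 3)(1 4 6)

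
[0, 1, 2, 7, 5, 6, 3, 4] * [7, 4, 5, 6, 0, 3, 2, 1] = [7, 4, 5, 1, 3, 2, 6, 0]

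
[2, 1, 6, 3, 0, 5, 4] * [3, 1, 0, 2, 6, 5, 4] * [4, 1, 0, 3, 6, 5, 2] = [4, 1, 6, 0, 3, 5, 2]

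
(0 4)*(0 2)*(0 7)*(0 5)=(0 4 2 7 5)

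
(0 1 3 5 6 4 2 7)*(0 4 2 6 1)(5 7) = (1 3 7 4 6 2 5)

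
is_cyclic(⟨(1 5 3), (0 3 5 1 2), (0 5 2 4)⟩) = no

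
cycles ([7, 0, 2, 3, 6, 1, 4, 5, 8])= (0 7 5 1)(4 6)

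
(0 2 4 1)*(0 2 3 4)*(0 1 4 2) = (0 3 2 1)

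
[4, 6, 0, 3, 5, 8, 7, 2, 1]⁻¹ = [2, 8, 7, 3, 0, 4, 1, 6, 5]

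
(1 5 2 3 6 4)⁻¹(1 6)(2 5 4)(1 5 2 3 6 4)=(1 3 2)(4 5)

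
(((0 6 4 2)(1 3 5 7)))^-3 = (0 6 4 2)(1 3 5 7)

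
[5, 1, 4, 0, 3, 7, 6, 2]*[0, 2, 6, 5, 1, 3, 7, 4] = [3, 2, 1, 0, 5, 4, 7, 6]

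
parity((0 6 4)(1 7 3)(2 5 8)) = even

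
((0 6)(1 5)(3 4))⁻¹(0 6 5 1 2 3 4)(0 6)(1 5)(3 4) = (0 1 5 2 4 3 6)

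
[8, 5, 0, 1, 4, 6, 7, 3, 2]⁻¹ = [2, 3, 8, 7, 4, 1, 5, 6, 0]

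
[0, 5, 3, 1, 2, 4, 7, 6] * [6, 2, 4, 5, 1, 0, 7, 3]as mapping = [0→6, 1→0, 2→5, 3→2, 4→4, 5→1, 6→3, 7→7]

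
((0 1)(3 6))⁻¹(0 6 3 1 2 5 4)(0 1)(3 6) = (0 2 5 4 1 3 6)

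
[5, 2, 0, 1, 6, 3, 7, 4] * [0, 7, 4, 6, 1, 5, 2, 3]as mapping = [0→5, 1→4, 2→0, 3→7, 4→2, 5→6, 6→3, 7→1]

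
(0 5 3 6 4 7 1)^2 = (0 3 4 1 5 6 7)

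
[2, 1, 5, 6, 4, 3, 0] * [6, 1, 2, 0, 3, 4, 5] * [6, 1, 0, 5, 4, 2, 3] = [0, 1, 4, 2, 5, 6, 3]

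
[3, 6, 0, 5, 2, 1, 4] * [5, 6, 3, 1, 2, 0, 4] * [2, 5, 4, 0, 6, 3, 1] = [5, 6, 3, 2, 0, 1, 4]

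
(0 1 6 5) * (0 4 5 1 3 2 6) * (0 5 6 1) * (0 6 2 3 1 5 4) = (0 1 4 2 5)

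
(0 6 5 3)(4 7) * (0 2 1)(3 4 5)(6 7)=(0 7 5 4 6 3 2 1)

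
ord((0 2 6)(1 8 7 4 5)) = 15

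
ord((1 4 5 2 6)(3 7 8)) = 15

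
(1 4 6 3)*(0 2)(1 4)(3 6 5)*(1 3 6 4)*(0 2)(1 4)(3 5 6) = (1 5 3 4 6)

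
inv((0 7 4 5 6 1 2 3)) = (0 3 2 1 6 5 4 7)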